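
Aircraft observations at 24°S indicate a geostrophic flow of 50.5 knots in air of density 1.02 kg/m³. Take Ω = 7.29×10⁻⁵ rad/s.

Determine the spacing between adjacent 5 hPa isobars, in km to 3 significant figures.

318 km

Coriolis parameter at 24°S:
f = 2Ω sin φ = 2 × 7.29×10⁻⁵ × sin 24° = 5.93×10⁻⁵ s⁻¹
Wind speed in SI: 50.5 knots = 26.0 m/s
Geostrophic balance rearranged: |∂P/∂n| = f ρ V_g
|∂P/∂n| = 5.93×10⁻⁵ × 1.02 × 26.0 = 1.57×10⁻³ Pa/m
Isobar spacing: Δn = ΔP/|∂P/∂n| = 500 Pa / 1.57×10⁻³ Pa/m = 318178 m ≈ 318 km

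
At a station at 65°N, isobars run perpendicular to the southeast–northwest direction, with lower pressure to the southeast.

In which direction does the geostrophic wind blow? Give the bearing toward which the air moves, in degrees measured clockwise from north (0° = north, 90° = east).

The pressure-gradient force points toward the southeast (bearing 135°).
Geostrophic balance: in the Northern Hemisphere the Coriolis force deflects motion to the right, so the geostrophic wind blows 90° to the right of the pressure-gradient force (low pressure on the left).
Rotating 135° by 90° clockwise gives 225° — the wind blows toward the southwest.

225°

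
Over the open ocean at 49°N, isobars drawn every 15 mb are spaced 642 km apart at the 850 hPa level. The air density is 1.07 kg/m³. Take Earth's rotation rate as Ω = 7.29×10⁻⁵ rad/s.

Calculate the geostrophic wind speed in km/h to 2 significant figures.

71 km/h

Coriolis parameter at 49°N:
f = 2Ω sin φ = 2 × 7.29×10⁻⁵ × sin 49° = 1.10×10⁻⁴ s⁻¹
Pressure gradient: |∂P/∂n| = 1500 Pa / 642000 m = 2.34×10⁻³ Pa/m
Geostrophic balance (pressure-gradient force = Coriolis force):
V_g = (1/(fρ)) |∂P/∂n| = 2.34×10⁻³ / (1.10×10⁻⁴ × 1.07) = 19.8 m/s
Converting: 19.8 m/s × 3.6 = 71 km/h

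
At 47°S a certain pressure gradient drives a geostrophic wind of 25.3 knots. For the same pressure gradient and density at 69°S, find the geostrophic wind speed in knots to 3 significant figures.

With the same pressure gradient and density, V_g ∝ 1/f ∝ 1/sin φ.
V₂ = V₁ · sin φ₁ / sin φ₂ = 25.3 × sin 47° / sin 69°
V₂ = 25.3 × 0.7314/0.9336 = 19.8 knots

19.8 knots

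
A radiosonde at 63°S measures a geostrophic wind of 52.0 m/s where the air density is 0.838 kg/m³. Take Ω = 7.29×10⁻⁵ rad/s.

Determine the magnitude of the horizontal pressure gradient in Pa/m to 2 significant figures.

5.7×10⁻³ Pa/m

Coriolis parameter at 63°S:
f = 2Ω sin φ = 2 × 7.29×10⁻⁵ × sin 63° = 1.30×10⁻⁴ s⁻¹
Geostrophic balance rearranged: |∂P/∂n| = f ρ V_g
|∂P/∂n| = 1.30×10⁻⁴ × 0.838 × 52.0 = 5.66×10⁻³ Pa/m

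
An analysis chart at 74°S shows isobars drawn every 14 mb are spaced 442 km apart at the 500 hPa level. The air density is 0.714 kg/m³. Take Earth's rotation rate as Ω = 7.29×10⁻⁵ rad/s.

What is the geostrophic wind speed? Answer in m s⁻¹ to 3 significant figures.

Coriolis parameter at 74°S:
f = 2Ω sin φ = 2 × 7.29×10⁻⁵ × sin 74° = 1.40×10⁻⁴ s⁻¹
Pressure gradient: |∂P/∂n| = 1400 Pa / 442000 m = 3.17×10⁻³ Pa/m
Geostrophic balance (pressure-gradient force = Coriolis force):
V_g = (1/(fρ)) |∂P/∂n| = 3.17×10⁻³ / (1.40×10⁻⁴ × 0.714) = 31.7 m/s

31.7 m s⁻¹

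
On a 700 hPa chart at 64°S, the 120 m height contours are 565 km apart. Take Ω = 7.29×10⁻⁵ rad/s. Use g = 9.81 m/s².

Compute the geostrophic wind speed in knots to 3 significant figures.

Coriolis parameter at 64°S:
f = 2Ω sin φ = 2 × 7.29×10⁻⁵ × sin 64° = 1.31×10⁻⁴ s⁻¹
Height gradient: |∂Z/∂n| = 120 m / 565000 m = 2.12×10⁻⁴
On a pressure surface, geostrophic balance gives V_g = (g/f)|∂Z/∂n|:
V_g = 9.81 × 2.12×10⁻⁴ / 1.31×10⁻⁴ = 15.9 m/s
Converting: 15.9 m/s × 1.944 = 30.9 knots

30.9 knots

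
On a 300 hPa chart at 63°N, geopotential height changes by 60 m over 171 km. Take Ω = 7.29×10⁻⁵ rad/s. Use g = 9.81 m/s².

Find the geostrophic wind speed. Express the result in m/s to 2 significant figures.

Coriolis parameter at 63°N:
f = 2Ω sin φ = 2 × 7.29×10⁻⁵ × sin 63° = 1.30×10⁻⁴ s⁻¹
Height gradient: |∂Z/∂n| = 60 m / 171000 m = 3.51×10⁻⁴
On a pressure surface, geostrophic balance gives V_g = (g/f)|∂Z/∂n|:
V_g = 9.81 × 3.51×10⁻⁴ / 1.30×10⁻⁴ = 26.5 m/s

26 m/s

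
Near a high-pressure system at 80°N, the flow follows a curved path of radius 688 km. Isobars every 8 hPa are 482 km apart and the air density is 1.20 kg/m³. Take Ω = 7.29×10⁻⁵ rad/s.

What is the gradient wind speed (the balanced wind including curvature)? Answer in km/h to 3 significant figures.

Coriolis parameter at 80°N:
f = 2Ω sin φ = 2 × 7.29×10⁻⁵ × sin 80° = 1.44×10⁻⁴ s⁻¹
Pressure gradient: |∂P/∂n| = 800 Pa / 482000 m = 1.66×10⁻³ Pa/m
Geostrophic speed: V_g = |∂P/∂n|/(fρ) = 1.66×10⁻³/(1.44×10⁻⁴ × 1.20) = 9.63 m/s
Around a high, pressure-gradient force acts outward with centrifugal, so Coriolis balances both:
fV = (1/ρ)|∂P/∂n| + V²/R  →  V² − fR·V + fR·V_g = 0
With fR = 1.44×10⁻⁴ × 688×10³ m = 98.8 m/s:
V = [fR − √((fR)² − 4 fR V_g)]/2 = [98.8 − √(98.8² − 4×98.8×9.63)]/2 = 10.8 m/s
Supergeostrophic (V > V_g = 9.63 m/s), as expected around a high.
Converting: 10.8 m/s × 3.6 = 38.9 km/h

38.9 km/h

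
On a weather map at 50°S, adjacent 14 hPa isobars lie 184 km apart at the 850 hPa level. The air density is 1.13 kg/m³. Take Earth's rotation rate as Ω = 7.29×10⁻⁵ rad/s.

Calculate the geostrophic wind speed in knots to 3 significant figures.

Coriolis parameter at 50°S:
f = 2Ω sin φ = 2 × 7.29×10⁻⁵ × sin 50° = 1.12×10⁻⁴ s⁻¹
Pressure gradient: |∂P/∂n| = 1400 Pa / 184000 m = 7.61×10⁻³ Pa/m
Geostrophic balance (pressure-gradient force = Coriolis force):
V_g = (1/(fρ)) |∂P/∂n| = 7.61×10⁻³ / (1.12×10⁻⁴ × 1.13) = 60.3 m/s
Converting: 60.3 m/s × 1.944 = 117 knots

117 knots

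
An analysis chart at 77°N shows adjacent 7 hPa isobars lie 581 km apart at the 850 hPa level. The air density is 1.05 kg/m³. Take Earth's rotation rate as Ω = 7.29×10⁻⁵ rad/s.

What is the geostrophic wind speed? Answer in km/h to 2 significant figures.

Coriolis parameter at 77°N:
f = 2Ω sin φ = 2 × 7.29×10⁻⁵ × sin 77° = 1.42×10⁻⁴ s⁻¹
Pressure gradient: |∂P/∂n| = 700 Pa / 581000 m = 1.20×10⁻³ Pa/m
Geostrophic balance (pressure-gradient force = Coriolis force):
V_g = (1/(fρ)) |∂P/∂n| = 1.20×10⁻³ / (1.42×10⁻⁴ × 1.05) = 8.08 m/s
Converting: 8.08 m/s × 3.6 = 29 km/h

29 km/h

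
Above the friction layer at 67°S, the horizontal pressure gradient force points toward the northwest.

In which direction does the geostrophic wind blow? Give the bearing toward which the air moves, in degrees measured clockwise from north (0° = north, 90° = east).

The pressure-gradient force points toward the northwest (bearing 315°).
Geostrophic balance: in the Southern Hemisphere the Coriolis force deflects motion to the left, so the geostrophic wind blows 90° to the left of the pressure-gradient force (low pressure on the right).
Rotating 315° by 90° counterclockwise gives 225° — the wind blows toward the southwest.

225°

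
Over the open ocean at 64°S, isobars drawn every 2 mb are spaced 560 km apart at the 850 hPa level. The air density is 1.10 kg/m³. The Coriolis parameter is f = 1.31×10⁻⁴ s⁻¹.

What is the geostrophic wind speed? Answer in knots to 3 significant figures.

4.82 knots

Pressure gradient: |∂P/∂n| = 200 Pa / 560000 m = 3.57×10⁻⁴ Pa/m
Geostrophic balance (pressure-gradient force = Coriolis force):
V_g = (1/(fρ)) |∂P/∂n| = 3.57×10⁻⁴ / (1.31×10⁻⁴ × 1.10) = 2.48 m/s
Converting: 2.48 m/s × 1.944 = 4.82 knots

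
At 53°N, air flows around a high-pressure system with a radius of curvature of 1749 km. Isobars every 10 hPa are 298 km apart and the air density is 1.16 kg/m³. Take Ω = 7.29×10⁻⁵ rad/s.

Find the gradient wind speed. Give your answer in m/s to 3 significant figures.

Coriolis parameter at 53°N:
f = 2Ω sin φ = 2 × 7.29×10⁻⁵ × sin 53° = 1.16×10⁻⁴ s⁻¹
Pressure gradient: |∂P/∂n| = 1000 Pa / 298000 m = 3.36×10⁻³ Pa/m
Geostrophic speed: V_g = |∂P/∂n|/(fρ) = 3.36×10⁻³/(1.16×10⁻⁴ × 1.16) = 24.8 m/s
Around a high, pressure-gradient force acts outward with centrifugal, so Coriolis balances both:
fV = (1/ρ)|∂P/∂n| + V²/R  →  V² − fR·V + fR·V_g = 0
With fR = 1.16×10⁻⁴ × 1749×10³ m = 204 m/s:
V = [fR − √((fR)² − 4 fR V_g)]/2 = [204 − √(204² − 4×204×24.8)]/2 = 29 m/s
Supergeostrophic (V > V_g = 24.8 m/s), as expected around a high.

29.0 m/s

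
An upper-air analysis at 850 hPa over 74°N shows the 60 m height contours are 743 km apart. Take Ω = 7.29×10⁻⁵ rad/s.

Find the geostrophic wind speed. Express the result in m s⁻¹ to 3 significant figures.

5.65 m s⁻¹

Coriolis parameter at 74°N:
f = 2Ω sin φ = 2 × 7.29×10⁻⁵ × sin 74° = 1.40×10⁻⁴ s⁻¹
Height gradient: |∂Z/∂n| = 60 m / 743000 m = 8.08×10⁻⁵
On a pressure surface, geostrophic balance gives V_g = (g/f)|∂Z/∂n|:
V_g = 9.81 × 8.08×10⁻⁵ / 1.40×10⁻⁴ = 5.65 m/s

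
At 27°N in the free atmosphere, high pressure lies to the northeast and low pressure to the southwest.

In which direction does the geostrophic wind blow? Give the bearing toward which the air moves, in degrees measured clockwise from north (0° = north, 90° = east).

315°

The pressure-gradient force points toward the southwest (bearing 225°).
Geostrophic balance: in the Northern Hemisphere the Coriolis force deflects motion to the right, so the geostrophic wind blows 90° to the right of the pressure-gradient force (low pressure on the left).
Rotating 225° by 90° clockwise gives 315° — the wind blows toward the northwest.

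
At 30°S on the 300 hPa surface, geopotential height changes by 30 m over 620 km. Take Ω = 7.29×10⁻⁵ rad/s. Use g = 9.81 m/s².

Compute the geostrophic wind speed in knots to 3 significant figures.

12.7 knots

Coriolis parameter at 30°S:
f = 2Ω sin φ = 2 × 7.29×10⁻⁵ × sin 30° = 7.29×10⁻⁵ s⁻¹
Height gradient: |∂Z/∂n| = 30 m / 620000 m = 4.84×10⁻⁵
On a pressure surface, geostrophic balance gives V_g = (g/f)|∂Z/∂n|:
V_g = 9.81 × 4.84×10⁻⁵ / 7.29×10⁻⁵ = 6.51 m/s
Converting: 6.51 m/s × 1.944 = 12.7 knots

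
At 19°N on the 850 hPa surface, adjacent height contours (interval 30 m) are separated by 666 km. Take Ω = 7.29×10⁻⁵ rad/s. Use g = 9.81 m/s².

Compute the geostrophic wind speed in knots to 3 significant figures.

18.1 knots

Coriolis parameter at 19°N:
f = 2Ω sin φ = 2 × 7.29×10⁻⁵ × sin 19° = 4.75×10⁻⁵ s⁻¹
Height gradient: |∂Z/∂n| = 30 m / 666000 m = 4.50×10⁻⁵
On a pressure surface, geostrophic balance gives V_g = (g/f)|∂Z/∂n|:
V_g = 9.81 × 4.50×10⁻⁵ / 4.75×10⁻⁵ = 9.31 m/s
Converting: 9.31 m/s × 1.944 = 18.1 knots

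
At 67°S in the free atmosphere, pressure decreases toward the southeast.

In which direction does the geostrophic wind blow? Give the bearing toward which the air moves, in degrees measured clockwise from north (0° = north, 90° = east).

045°

The pressure-gradient force points toward the southeast (bearing 135°).
Geostrophic balance: in the Southern Hemisphere the Coriolis force deflects motion to the left, so the geostrophic wind blows 90° to the left of the pressure-gradient force (low pressure on the right).
Rotating 135° by 90° counterclockwise gives 045° — the wind blows toward the northeast.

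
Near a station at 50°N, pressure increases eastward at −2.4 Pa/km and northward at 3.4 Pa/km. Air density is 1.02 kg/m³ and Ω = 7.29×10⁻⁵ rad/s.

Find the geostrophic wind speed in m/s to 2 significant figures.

Coriolis parameter at 50°N:
f = 2Ω sin φ = 2 × 7.29×10⁻⁵ × sin 50° = 1.12×10⁻⁴ s⁻¹
Component geostrophic relations (x east, y north):
u_g = −(1/(fρ)) ∂P/∂y,  v_g = (1/(fρ)) ∂P/∂x
u_g = −(3.4×10⁻³)/(1.12×10⁻⁴ × 1.02) = −29.8 m/s;  v_g = (−2.4×10⁻³)/(1.12×10⁻⁴ × 1.02) = −21.1 m/s
|V_g| = √(u_g² + v_g²) = 36.5 m/s

37 m/s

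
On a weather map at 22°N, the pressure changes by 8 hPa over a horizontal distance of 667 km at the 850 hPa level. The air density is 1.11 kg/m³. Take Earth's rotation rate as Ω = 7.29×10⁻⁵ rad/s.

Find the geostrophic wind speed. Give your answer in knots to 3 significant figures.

38.5 knots

Coriolis parameter at 22°N:
f = 2Ω sin φ = 2 × 7.29×10⁻⁵ × sin 22° = 5.46×10⁻⁵ s⁻¹
Pressure gradient: |∂P/∂n| = 800 Pa / 667000 m = 1.20×10⁻³ Pa/m
Geostrophic balance (pressure-gradient force = Coriolis force):
V_g = (1/(fρ)) |∂P/∂n| = 1.20×10⁻³ / (5.46×10⁻⁵ × 1.11) = 19.8 m/s
Converting: 19.8 m/s × 1.944 = 38.5 knots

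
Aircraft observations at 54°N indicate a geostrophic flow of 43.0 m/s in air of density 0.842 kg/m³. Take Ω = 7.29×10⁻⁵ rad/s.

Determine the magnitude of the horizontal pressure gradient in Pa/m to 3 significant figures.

4.27×10⁻³ Pa/m

Coriolis parameter at 54°N:
f = 2Ω sin φ = 2 × 7.29×10⁻⁵ × sin 54° = 1.18×10⁻⁴ s⁻¹
Geostrophic balance rearranged: |∂P/∂n| = f ρ V_g
|∂P/∂n| = 1.18×10⁻⁴ × 0.842 × 43.0 = 4.27×10⁻³ Pa/m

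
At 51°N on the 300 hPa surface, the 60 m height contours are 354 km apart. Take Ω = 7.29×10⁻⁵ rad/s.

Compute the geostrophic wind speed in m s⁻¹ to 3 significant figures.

14.7 m s⁻¹

Coriolis parameter at 51°N:
f = 2Ω sin φ = 2 × 7.29×10⁻⁵ × sin 51° = 1.13×10⁻⁴ s⁻¹
Height gradient: |∂Z/∂n| = 60 m / 354000 m = 1.69×10⁻⁴
On a pressure surface, geostrophic balance gives V_g = (g/f)|∂Z/∂n|:
V_g = 9.81 × 1.69×10⁻⁴ / 1.13×10⁻⁴ = 14.7 m/s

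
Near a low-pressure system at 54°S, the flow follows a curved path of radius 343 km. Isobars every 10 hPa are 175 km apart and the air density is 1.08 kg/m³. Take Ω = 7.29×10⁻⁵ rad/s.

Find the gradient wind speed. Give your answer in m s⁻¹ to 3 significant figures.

26.9 m s⁻¹

Coriolis parameter at 54°S:
f = 2Ω sin φ = 2 × 7.29×10⁻⁵ × sin 54° = 1.18×10⁻⁴ s⁻¹
Pressure gradient: |∂P/∂n| = 1000 Pa / 175000 m = 5.71×10⁻³ Pa/m
Geostrophic speed: V_g = |∂P/∂n|/(fρ) = 5.71×10⁻³/(1.18×10⁻⁴ × 1.08) = 44.9 m/s
Around a low, centrifugal force acts outward with Coriolis, so pressure-gradient force balances both:
(1/ρ)|∂P/∂n| = fV + V²/R  →  V² + fR·V − fR·V_g = 0
With fR = 1.18×10⁻⁴ × 343×10³ m = 40.5 m/s:
V = [−fR + √((fR)² + 4 fR V_g)]/2 = [−40.5 + √(40.5² + 4×40.5×44.9)]/2 = 26.9 m/s
Subgeostrophic (V < V_g = 44.9 m/s), as expected around a low.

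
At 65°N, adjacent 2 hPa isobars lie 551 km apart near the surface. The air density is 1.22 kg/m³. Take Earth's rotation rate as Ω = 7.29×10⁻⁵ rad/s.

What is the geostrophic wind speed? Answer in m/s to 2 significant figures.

2.3 m/s

Coriolis parameter at 65°N:
f = 2Ω sin φ = 2 × 7.29×10⁻⁵ × sin 65° = 1.32×10⁻⁴ s⁻¹
Pressure gradient: |∂P/∂n| = 200 Pa / 551000 m = 3.63×10⁻⁴ Pa/m
Geostrophic balance (pressure-gradient force = Coriolis force):
V_g = (1/(fρ)) |∂P/∂n| = 3.63×10⁻⁴ / (1.32×10⁻⁴ × 1.22) = 2.25 m/s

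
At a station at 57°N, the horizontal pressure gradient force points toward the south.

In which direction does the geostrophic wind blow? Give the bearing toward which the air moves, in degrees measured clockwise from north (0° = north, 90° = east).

270°

The pressure-gradient force points toward the south (bearing 180°).
Geostrophic balance: in the Northern Hemisphere the Coriolis force deflects motion to the right, so the geostrophic wind blows 90° to the right of the pressure-gradient force (low pressure on the left).
Rotating 180° by 90° clockwise gives 270° — the wind blows toward the west.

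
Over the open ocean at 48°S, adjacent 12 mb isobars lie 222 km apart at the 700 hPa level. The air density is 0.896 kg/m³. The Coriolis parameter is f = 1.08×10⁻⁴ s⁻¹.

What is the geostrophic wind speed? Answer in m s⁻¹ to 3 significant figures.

Pressure gradient: |∂P/∂n| = 1200 Pa / 222000 m = 5.41×10⁻³ Pa/m
Geostrophic balance (pressure-gradient force = Coriolis force):
V_g = (1/(fρ)) |∂P/∂n| = 5.41×10⁻³ / (1.08×10⁻⁴ × 0.896) = 55.9 m/s

55.9 m s⁻¹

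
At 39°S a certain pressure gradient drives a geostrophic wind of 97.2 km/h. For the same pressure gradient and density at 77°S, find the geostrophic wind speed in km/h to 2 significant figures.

With the same pressure gradient and density, V_g ∝ 1/f ∝ 1/sin φ.
V₂ = V₁ · sin φ₁ / sin φ₂ = 97.2 × sin 39° / sin 77°
V₂ = 97.2 × 0.6293/0.9744 = 63 km/h

63 km/h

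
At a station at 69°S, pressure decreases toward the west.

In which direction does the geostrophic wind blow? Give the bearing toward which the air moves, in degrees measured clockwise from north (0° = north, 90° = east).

The pressure-gradient force points toward the west (bearing 270°).
Geostrophic balance: in the Southern Hemisphere the Coriolis force deflects motion to the left, so the geostrophic wind blows 90° to the left of the pressure-gradient force (low pressure on the right).
Rotating 270° by 90° counterclockwise gives 180° — the wind blows toward the south.

180°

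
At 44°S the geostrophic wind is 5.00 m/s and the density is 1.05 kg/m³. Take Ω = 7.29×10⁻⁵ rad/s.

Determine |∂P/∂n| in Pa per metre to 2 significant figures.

5.3×10⁻⁴ Pa/m

Coriolis parameter at 44°S:
f = 2Ω sin φ = 2 × 7.29×10⁻⁵ × sin 44° = 1.01×10⁻⁴ s⁻¹
Geostrophic balance rearranged: |∂P/∂n| = f ρ V_g
|∂P/∂n| = 1.01×10⁻⁴ × 1.05 × 5.00 = 5.32×10⁻⁴ Pa/m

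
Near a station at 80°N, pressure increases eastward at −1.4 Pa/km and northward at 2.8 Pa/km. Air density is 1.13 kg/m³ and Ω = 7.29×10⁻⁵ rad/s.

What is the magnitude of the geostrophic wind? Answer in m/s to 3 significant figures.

Coriolis parameter at 80°N:
f = 2Ω sin φ = 2 × 7.29×10⁻⁵ × sin 80° = 1.44×10⁻⁴ s⁻¹
Component geostrophic relations (x east, y north):
u_g = −(1/(fρ)) ∂P/∂y,  v_g = (1/(fρ)) ∂P/∂x
u_g = −(2.8×10⁻³)/(1.44×10⁻⁴ × 1.13) = −17.3 m/s;  v_g = (−1.4×10⁻³)/(1.44×10⁻⁴ × 1.13) = −8.63 m/s
|V_g| = √(u_g² + v_g²) = 19.3 m/s

19.3 m/s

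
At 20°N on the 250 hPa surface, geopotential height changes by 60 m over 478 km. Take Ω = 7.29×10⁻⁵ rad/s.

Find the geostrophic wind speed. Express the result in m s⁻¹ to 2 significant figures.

Coriolis parameter at 20°N:
f = 2Ω sin φ = 2 × 7.29×10⁻⁵ × sin 20° = 4.99×10⁻⁵ s⁻¹
Height gradient: |∂Z/∂n| = 60 m / 478000 m = 1.26×10⁻⁴
On a pressure surface, geostrophic balance gives V_g = (g/f)|∂Z/∂n|:
V_g = 9.81 × 1.26×10⁻⁴ / 4.99×10⁻⁵ = 24.7 m/s

25 m s⁻¹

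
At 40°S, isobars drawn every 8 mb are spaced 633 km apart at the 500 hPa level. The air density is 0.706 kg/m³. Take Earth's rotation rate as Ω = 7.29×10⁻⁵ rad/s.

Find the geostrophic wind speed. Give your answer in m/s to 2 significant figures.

19 m/s

Coriolis parameter at 40°S:
f = 2Ω sin φ = 2 × 7.29×10⁻⁵ × sin 40° = 9.37×10⁻⁵ s⁻¹
Pressure gradient: |∂P/∂n| = 800 Pa / 633000 m = 1.26×10⁻³ Pa/m
Geostrophic balance (pressure-gradient force = Coriolis force):
V_g = (1/(fρ)) |∂P/∂n| = 1.26×10⁻³ / (9.37×10⁻⁵ × 0.706) = 19.1 m/s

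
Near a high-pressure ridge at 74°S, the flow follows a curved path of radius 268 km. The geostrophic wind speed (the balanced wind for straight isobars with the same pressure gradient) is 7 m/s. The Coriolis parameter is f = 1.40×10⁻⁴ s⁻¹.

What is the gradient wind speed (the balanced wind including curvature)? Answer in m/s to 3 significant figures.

9.31 m/s

Around a high, pressure-gradient force acts outward with centrifugal, so Coriolis balances both:
fV = (1/ρ)|∂P/∂n| + V²/R  →  V² − fR·V + fR·V_g = 0
With fR = 1.40×10⁻⁴ × 268×10³ m = 37.5 m/s:
V = [fR − √((fR)² − 4 fR V_g)]/2 = [37.5 − √(37.5² − 4×37.5×7)]/2 = 9.31 m/s
Supergeostrophic (V > V_g = 7 m/s), as expected around a high.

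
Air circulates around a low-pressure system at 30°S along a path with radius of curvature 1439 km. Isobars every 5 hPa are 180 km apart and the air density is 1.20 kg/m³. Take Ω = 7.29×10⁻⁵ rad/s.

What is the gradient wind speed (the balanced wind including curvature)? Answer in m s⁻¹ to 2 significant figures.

26 m s⁻¹

Coriolis parameter at 30°S:
f = 2Ω sin φ = 2 × 7.29×10⁻⁵ × sin 30° = 7.29×10⁻⁵ s⁻¹
Pressure gradient: |∂P/∂n| = 500 Pa / 180000 m = 2.78×10⁻³ Pa/m
Geostrophic speed: V_g = |∂P/∂n|/(fρ) = 2.78×10⁻³/(7.29×10⁻⁵ × 1.20) = 31.8 m/s
Around a low, centrifugal force acts outward with Coriolis, so pressure-gradient force balances both:
(1/ρ)|∂P/∂n| = fV + V²/R  →  V² + fR·V − fR·V_g = 0
With fR = 7.29×10⁻⁵ × 1439×10³ m = 105 m/s:
V = [−fR + √((fR)² + 4 fR V_g)]/2 = [−105 + √(105² + 4×105×31.8)]/2 = 25.5 m/s
Subgeostrophic (V < V_g = 31.8 m/s), as expected around a low.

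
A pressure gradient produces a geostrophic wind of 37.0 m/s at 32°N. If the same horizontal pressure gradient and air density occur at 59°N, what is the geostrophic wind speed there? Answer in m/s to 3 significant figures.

22.9 m/s

With the same pressure gradient and density, V_g ∝ 1/f ∝ 1/sin φ.
V₂ = V₁ · sin φ₁ / sin φ₂ = 37.0 × sin 32° / sin 59°
V₂ = 37.0 × 0.5299/0.8572 = 22.9 m/s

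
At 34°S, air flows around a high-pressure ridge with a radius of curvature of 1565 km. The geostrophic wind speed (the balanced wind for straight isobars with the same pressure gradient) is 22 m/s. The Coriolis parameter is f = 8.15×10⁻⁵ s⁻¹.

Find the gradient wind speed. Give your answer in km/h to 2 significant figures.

Around a high, pressure-gradient force acts outward with centrifugal, so Coriolis balances both:
fV = (1/ρ)|∂P/∂n| + V²/R  →  V² − fR·V + fR·V_g = 0
With fR = 8.15×10⁻⁵ × 1565×10³ m = 128 m/s:
V = [fR − √((fR)² − 4 fR V_g)]/2 = [128 − √(128² − 4×128×22)]/2 = 28.3 m/s
Supergeostrophic (V > V_g = 22 m/s), as expected around a high.
Converting: 28.3 m/s × 3.6 = 100 km/h

100 km/h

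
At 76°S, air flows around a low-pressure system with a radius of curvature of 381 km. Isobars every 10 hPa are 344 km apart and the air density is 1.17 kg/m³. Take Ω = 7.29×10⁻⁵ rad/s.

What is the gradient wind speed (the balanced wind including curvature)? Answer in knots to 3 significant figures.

27.1 knots

Coriolis parameter at 76°S:
f = 2Ω sin φ = 2 × 7.29×10⁻⁵ × sin 76° = 1.41×10⁻⁴ s⁻¹
Pressure gradient: |∂P/∂n| = 1000 Pa / 344000 m = 2.91×10⁻³ Pa/m
Geostrophic speed: V_g = |∂P/∂n|/(fρ) = 2.91×10⁻³/(1.41×10⁻⁴ × 1.17) = 17.6 m/s
Around a low, centrifugal force acts outward with Coriolis, so pressure-gradient force balances both:
(1/ρ)|∂P/∂n| = fV + V²/R  →  V² + fR·V − fR·V_g = 0
With fR = 1.41×10⁻⁴ × 381×10³ m = 53.9 m/s:
V = [−fR + √((fR)² + 4 fR V_g)]/2 = [−53.9 + √(53.9² + 4×53.9×17.6)]/2 = 14 m/s
Subgeostrophic (V < V_g = 17.6 m/s), as expected around a low.
Converting: 14 m/s × 1.944 = 27.1 knots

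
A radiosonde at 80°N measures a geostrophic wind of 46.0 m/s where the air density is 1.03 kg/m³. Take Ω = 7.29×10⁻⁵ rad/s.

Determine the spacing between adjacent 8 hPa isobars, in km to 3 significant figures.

118 km

Coriolis parameter at 80°N:
f = 2Ω sin φ = 2 × 7.29×10⁻⁵ × sin 80° = 1.44×10⁻⁴ s⁻¹
Geostrophic balance rearranged: |∂P/∂n| = f ρ V_g
|∂P/∂n| = 1.44×10⁻⁴ × 1.03 × 46.0 = 6.80×10⁻³ Pa/m
Isobar spacing: Δn = ΔP/|∂P/∂n| = 800 Pa / 6.80×10⁻³ Pa/m = 117594 m ≈ 118 km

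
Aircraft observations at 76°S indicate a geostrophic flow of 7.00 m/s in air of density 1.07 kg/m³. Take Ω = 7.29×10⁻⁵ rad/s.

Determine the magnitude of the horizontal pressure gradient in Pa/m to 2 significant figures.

Coriolis parameter at 76°S:
f = 2Ω sin φ = 2 × 7.29×10⁻⁵ × sin 76° = 1.41×10⁻⁴ s⁻¹
Geostrophic balance rearranged: |∂P/∂n| = f ρ V_g
|∂P/∂n| = 1.41×10⁻⁴ × 1.07 × 7.00 = 1.06×10⁻³ Pa/m

1.1×10⁻³ Pa/m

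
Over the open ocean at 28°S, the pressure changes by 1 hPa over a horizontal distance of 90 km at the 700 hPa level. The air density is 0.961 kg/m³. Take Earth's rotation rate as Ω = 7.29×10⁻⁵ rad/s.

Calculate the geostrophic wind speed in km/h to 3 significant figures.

Coriolis parameter at 28°S:
f = 2Ω sin φ = 2 × 7.29×10⁻⁵ × sin 28° = 6.84×10⁻⁵ s⁻¹
Pressure gradient: |∂P/∂n| = 100 Pa / 90000 m = 1.11×10⁻³ Pa/m
Geostrophic balance (pressure-gradient force = Coriolis force):
V_g = (1/(fρ)) |∂P/∂n| = 1.11×10⁻³ / (6.84×10⁻⁵ × 0.961) = 16.9 m/s
Converting: 16.9 m/s × 3.6 = 60.8 km/h

60.8 km/h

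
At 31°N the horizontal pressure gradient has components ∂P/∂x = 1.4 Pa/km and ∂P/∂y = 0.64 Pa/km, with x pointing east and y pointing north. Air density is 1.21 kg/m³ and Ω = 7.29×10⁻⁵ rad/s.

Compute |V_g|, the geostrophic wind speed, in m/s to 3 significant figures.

16.9 m/s

Coriolis parameter at 31°N:
f = 2Ω sin φ = 2 × 7.29×10⁻⁵ × sin 31° = 7.51×10⁻⁵ s⁻¹
Component geostrophic relations (x east, y north):
u_g = −(1/(fρ)) ∂P/∂y,  v_g = (1/(fρ)) ∂P/∂x
u_g = −(0.64×10⁻³)/(7.51×10⁻⁵ × 1.21) = −7.04 m/s;  v_g = (1.4×10⁻³)/(7.51×10⁻⁵ × 1.21) = 15.4 m/s
|V_g| = √(u_g² + v_g²) = 16.9 m/s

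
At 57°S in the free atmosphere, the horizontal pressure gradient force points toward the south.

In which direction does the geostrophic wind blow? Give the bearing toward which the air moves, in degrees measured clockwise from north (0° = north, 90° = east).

090°

The pressure-gradient force points toward the south (bearing 180°).
Geostrophic balance: in the Southern Hemisphere the Coriolis force deflects motion to the left, so the geostrophic wind blows 90° to the left of the pressure-gradient force (low pressure on the right).
Rotating 180° by 90° counterclockwise gives 090° — the wind blows toward the east.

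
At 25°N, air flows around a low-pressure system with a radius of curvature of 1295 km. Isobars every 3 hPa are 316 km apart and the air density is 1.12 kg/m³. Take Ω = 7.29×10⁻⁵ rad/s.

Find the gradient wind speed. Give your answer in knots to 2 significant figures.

Coriolis parameter at 25°N:
f = 2Ω sin φ = 2 × 7.29×10⁻⁵ × sin 25° = 6.16×10⁻⁵ s⁻¹
Pressure gradient: |∂P/∂n| = 300 Pa / 316000 m = 9.49×10⁻⁴ Pa/m
Geostrophic speed: V_g = |∂P/∂n|/(fρ) = 9.49×10⁻⁴/(6.16×10⁻⁵ × 1.12) = 13.8 m/s
Around a low, centrifugal force acts outward with Coriolis, so pressure-gradient force balances both:
(1/ρ)|∂P/∂n| = fV + V²/R  →  V² + fR·V − fR·V_g = 0
With fR = 6.16×10⁻⁵ × 1295×10³ m = 79.8 m/s:
V = [−fR + √((fR)² + 4 fR V_g)]/2 = [−79.8 + √(79.8² + 4×79.8×13.8)]/2 = 12 m/s
Subgeostrophic (V < V_g = 13.8 m/s), as expected around a low.
Converting: 12 m/s × 1.944 = 23 knots

23 knots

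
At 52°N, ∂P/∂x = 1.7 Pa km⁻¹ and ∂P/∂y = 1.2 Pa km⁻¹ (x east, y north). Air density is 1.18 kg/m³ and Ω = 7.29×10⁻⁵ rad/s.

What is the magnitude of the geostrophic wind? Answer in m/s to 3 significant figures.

Coriolis parameter at 52°N:
f = 2Ω sin φ = 2 × 7.29×10⁻⁵ × sin 52° = 1.15×10⁻⁴ s⁻¹
Component geostrophic relations (x east, y north):
u_g = −(1/(fρ)) ∂P/∂y,  v_g = (1/(fρ)) ∂P/∂x
u_g = −(1.2×10⁻³)/(1.15×10⁻⁴ × 1.18) = −8.85 m/s;  v_g = (1.7×10⁻³)/(1.15×10⁻⁴ × 1.18) = 12.5 m/s
|V_g| = √(u_g² + v_g²) = 15.3 m/s

15.3 m/s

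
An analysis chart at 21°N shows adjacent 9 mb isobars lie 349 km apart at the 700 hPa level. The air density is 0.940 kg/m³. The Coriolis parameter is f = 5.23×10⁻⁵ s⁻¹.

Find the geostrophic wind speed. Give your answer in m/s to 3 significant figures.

52.5 m/s

Pressure gradient: |∂P/∂n| = 900 Pa / 349000 m = 2.58×10⁻³ Pa/m
Geostrophic balance (pressure-gradient force = Coriolis force):
V_g = (1/(fρ)) |∂P/∂n| = 2.58×10⁻³ / (5.23×10⁻⁵ × 0.940) = 52.5 m/s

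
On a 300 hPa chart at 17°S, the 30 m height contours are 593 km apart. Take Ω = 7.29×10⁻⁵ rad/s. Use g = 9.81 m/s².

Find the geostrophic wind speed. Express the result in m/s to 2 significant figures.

12 m/s

Coriolis parameter at 17°S:
f = 2Ω sin φ = 2 × 7.29×10⁻⁵ × sin 17° = 4.26×10⁻⁵ s⁻¹
Height gradient: |∂Z/∂n| = 30 m / 593000 m = 5.06×10⁻⁵
On a pressure surface, geostrophic balance gives V_g = (g/f)|∂Z/∂n|:
V_g = 9.81 × 5.06×10⁻⁵ / 4.26×10⁻⁵ = 11.6 m/s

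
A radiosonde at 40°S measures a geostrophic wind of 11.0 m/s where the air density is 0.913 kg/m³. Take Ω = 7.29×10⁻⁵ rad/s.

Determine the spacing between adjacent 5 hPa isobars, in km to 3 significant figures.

Coriolis parameter at 40°S:
f = 2Ω sin φ = 2 × 7.29×10⁻⁵ × sin 40° = 9.37×10⁻⁵ s⁻¹
Geostrophic balance rearranged: |∂P/∂n| = f ρ V_g
|∂P/∂n| = 9.37×10⁻⁵ × 0.913 × 11.0 = 9.41×10⁻⁴ Pa/m
Isobar spacing: Δn = ΔP/|∂P/∂n| = 500 Pa / 9.41×10⁻⁴ Pa/m = 531229 m ≈ 531 km

531 km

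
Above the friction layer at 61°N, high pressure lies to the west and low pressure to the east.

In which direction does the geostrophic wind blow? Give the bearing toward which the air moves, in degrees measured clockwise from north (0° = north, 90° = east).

180°

The pressure-gradient force points toward the east (bearing 090°).
Geostrophic balance: in the Northern Hemisphere the Coriolis force deflects motion to the right, so the geostrophic wind blows 90° to the right of the pressure-gradient force (low pressure on the left).
Rotating 090° by 90° clockwise gives 180° — the wind blows toward the south.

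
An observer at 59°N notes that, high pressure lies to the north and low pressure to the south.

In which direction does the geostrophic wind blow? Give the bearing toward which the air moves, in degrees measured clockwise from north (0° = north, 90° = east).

The pressure-gradient force points toward the south (bearing 180°).
Geostrophic balance: in the Northern Hemisphere the Coriolis force deflects motion to the right, so the geostrophic wind blows 90° to the right of the pressure-gradient force (low pressure on the left).
Rotating 180° by 90° clockwise gives 270° — the wind blows toward the west.

270°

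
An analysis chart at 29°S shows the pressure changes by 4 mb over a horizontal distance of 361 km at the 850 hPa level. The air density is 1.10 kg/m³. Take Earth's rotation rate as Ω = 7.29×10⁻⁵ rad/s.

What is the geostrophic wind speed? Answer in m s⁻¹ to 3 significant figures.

14.3 m s⁻¹

Coriolis parameter at 29°S:
f = 2Ω sin φ = 2 × 7.29×10⁻⁵ × sin 29° = 7.07×10⁻⁵ s⁻¹
Pressure gradient: |∂P/∂n| = 400 Pa / 361000 m = 1.11×10⁻³ Pa/m
Geostrophic balance (pressure-gradient force = Coriolis force):
V_g = (1/(fρ)) |∂P/∂n| = 1.11×10⁻³ / (7.07×10⁻⁵ × 1.10) = 14.3 m/s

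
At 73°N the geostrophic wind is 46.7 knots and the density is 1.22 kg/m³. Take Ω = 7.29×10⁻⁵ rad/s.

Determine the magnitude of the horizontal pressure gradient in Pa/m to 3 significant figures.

4.09×10⁻³ Pa/m

Coriolis parameter at 73°N:
f = 2Ω sin φ = 2 × 7.29×10⁻⁵ × sin 73° = 1.39×10⁻⁴ s⁻¹
Wind speed in SI: 46.7 knots = 24.0 m/s
Geostrophic balance rearranged: |∂P/∂n| = f ρ V_g
|∂P/∂n| = 1.39×10⁻⁴ × 1.22 × 24.0 = 4.09×10⁻³ Pa/m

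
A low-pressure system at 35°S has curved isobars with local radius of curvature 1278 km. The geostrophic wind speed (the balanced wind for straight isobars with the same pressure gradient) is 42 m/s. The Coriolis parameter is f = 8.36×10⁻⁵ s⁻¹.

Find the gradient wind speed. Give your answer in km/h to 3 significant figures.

116 km/h

Around a low, centrifugal force acts outward with Coriolis, so pressure-gradient force balances both:
(1/ρ)|∂P/∂n| = fV + V²/R  →  V² + fR·V − fR·V_g = 0
With fR = 8.36×10⁻⁵ × 1278×10³ m = 107 m/s:
V = [−fR + √((fR)² + 4 fR V_g)]/2 = [−107 + √(107² + 4×107×42)]/2 = 32.3 m/s
Subgeostrophic (V < V_g = 42 m/s), as expected around a low.
Converting: 32.3 m/s × 3.6 = 116 km/h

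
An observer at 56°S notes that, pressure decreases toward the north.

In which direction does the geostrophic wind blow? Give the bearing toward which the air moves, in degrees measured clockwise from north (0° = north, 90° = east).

The pressure-gradient force points toward the north (bearing 000°).
Geostrophic balance: in the Southern Hemisphere the Coriolis force deflects motion to the left, so the geostrophic wind blows 90° to the left of the pressure-gradient force (low pressure on the right).
Rotating 000° by 90° counterclockwise gives 270° — the wind blows toward the west.

270°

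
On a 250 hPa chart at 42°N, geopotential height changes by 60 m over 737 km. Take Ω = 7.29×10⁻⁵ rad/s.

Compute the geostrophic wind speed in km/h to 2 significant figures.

Coriolis parameter at 42°N:
f = 2Ω sin φ = 2 × 7.29×10⁻⁵ × sin 42° = 9.76×10⁻⁵ s⁻¹
Height gradient: |∂Z/∂n| = 60 m / 737000 m = 8.14×10⁻⁵
On a pressure surface, geostrophic balance gives V_g = (g/f)|∂Z/∂n|:
V_g = 9.81 × 8.14×10⁻⁵ / 9.76×10⁻⁵ = 8.19 m/s
Converting: 8.19 m/s × 3.6 = 29 km/h

29 km/h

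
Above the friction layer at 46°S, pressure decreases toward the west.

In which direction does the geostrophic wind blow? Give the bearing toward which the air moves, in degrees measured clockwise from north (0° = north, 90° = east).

The pressure-gradient force points toward the west (bearing 270°).
Geostrophic balance: in the Southern Hemisphere the Coriolis force deflects motion to the left, so the geostrophic wind blows 90° to the left of the pressure-gradient force (low pressure on the right).
Rotating 270° by 90° counterclockwise gives 180° — the wind blows toward the south.

180°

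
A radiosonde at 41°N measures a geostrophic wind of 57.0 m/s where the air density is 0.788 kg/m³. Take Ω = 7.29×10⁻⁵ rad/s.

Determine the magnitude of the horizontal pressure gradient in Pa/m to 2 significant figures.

Coriolis parameter at 41°N:
f = 2Ω sin φ = 2 × 7.29×10⁻⁵ × sin 41° = 9.57×10⁻⁵ s⁻¹
Geostrophic balance rearranged: |∂P/∂n| = f ρ V_g
|∂P/∂n| = 9.57×10⁻⁵ × 0.788 × 57.0 = 4.30×10⁻³ Pa/m

4.3×10⁻³ Pa/m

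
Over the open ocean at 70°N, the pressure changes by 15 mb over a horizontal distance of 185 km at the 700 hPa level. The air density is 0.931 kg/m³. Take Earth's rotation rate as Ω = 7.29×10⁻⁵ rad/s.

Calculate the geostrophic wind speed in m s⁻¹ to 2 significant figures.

Coriolis parameter at 70°N:
f = 2Ω sin φ = 2 × 7.29×10⁻⁵ × sin 70° = 1.37×10⁻⁴ s⁻¹
Pressure gradient: |∂P/∂n| = 1500 Pa / 185000 m = 8.11×10⁻³ Pa/m
Geostrophic balance (pressure-gradient force = Coriolis force):
V_g = (1/(fρ)) |∂P/∂n| = 8.11×10⁻³ / (1.37×10⁻⁴ × 0.931) = 63.6 m/s

64 m s⁻¹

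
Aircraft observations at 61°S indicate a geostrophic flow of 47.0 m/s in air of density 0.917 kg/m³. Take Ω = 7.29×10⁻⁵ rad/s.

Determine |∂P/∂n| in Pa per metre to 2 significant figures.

Coriolis parameter at 61°S:
f = 2Ω sin φ = 2 × 7.29×10⁻⁵ × sin 61° = 1.28×10⁻⁴ s⁻¹
Geostrophic balance rearranged: |∂P/∂n| = f ρ V_g
|∂P/∂n| = 1.28×10⁻⁴ × 0.917 × 47.0 = 5.50×10⁻³ Pa/m

5.5×10⁻³ Pa/m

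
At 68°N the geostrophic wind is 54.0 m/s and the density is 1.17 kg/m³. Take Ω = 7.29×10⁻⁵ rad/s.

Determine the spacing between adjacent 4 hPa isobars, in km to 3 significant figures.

Coriolis parameter at 68°N:
f = 2Ω sin φ = 2 × 7.29×10⁻⁵ × sin 68° = 1.35×10⁻⁴ s⁻¹
Geostrophic balance rearranged: |∂P/∂n| = f ρ V_g
|∂P/∂n| = 1.35×10⁻⁴ × 1.17 × 54.0 = 8.54×10⁻³ Pa/m
Isobar spacing: Δn = ΔP/|∂P/∂n| = 400 Pa / 8.54×10⁻³ Pa/m = 46834 m ≈ 46.8 km

46.8 km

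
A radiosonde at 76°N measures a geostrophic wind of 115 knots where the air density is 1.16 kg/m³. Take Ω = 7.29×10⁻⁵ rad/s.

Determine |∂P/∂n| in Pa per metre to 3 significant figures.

Coriolis parameter at 76°N:
f = 2Ω sin φ = 2 × 7.29×10⁻⁵ × sin 76° = 1.41×10⁻⁴ s⁻¹
Wind speed in SI: 115 knots = 59.2 m/s
Geostrophic balance rearranged: |∂P/∂n| = f ρ V_g
|∂P/∂n| = 1.41×10⁻⁴ × 1.16 × 59.2 = 9.71×10⁻³ Pa/m

9.71×10⁻³ Pa/m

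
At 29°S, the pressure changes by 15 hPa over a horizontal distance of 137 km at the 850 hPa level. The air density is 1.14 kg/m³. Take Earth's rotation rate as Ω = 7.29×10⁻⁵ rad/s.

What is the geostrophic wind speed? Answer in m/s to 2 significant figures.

Coriolis parameter at 29°S:
f = 2Ω sin φ = 2 × 7.29×10⁻⁵ × sin 29° = 7.07×10⁻⁵ s⁻¹
Pressure gradient: |∂P/∂n| = 1500 Pa / 137000 m = 1.09×10⁻² Pa/m
Geostrophic balance (pressure-gradient force = Coriolis force):
V_g = (1/(fρ)) |∂P/∂n| = 1.09×10⁻² / (7.07×10⁻⁵ × 1.14) = 136 m/s

140 m/s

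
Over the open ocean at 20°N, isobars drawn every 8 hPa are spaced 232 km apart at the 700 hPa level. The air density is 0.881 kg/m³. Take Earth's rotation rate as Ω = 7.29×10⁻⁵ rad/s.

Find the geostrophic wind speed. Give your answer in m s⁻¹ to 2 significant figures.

Coriolis parameter at 20°N:
f = 2Ω sin φ = 2 × 7.29×10⁻⁵ × sin 20° = 4.99×10⁻⁵ s⁻¹
Pressure gradient: |∂P/∂n| = 800 Pa / 232000 m = 3.45×10⁻³ Pa/m
Geostrophic balance (pressure-gradient force = Coriolis force):
V_g = (1/(fρ)) |∂P/∂n| = 3.45×10⁻³ / (4.99×10⁻⁵ × 0.881) = 78.5 m/s

78 m s⁻¹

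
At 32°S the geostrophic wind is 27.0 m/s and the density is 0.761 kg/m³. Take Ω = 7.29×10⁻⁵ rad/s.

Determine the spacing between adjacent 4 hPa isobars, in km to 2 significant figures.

Coriolis parameter at 32°S:
f = 2Ω sin φ = 2 × 7.29×10⁻⁵ × sin 32° = 7.73×10⁻⁵ s⁻¹
Geostrophic balance rearranged: |∂P/∂n| = f ρ V_g
|∂P/∂n| = 7.73×10⁻⁵ × 0.761 × 27.0 = 1.59×10⁻³ Pa/m
Isobar spacing: Δn = ΔP/|∂P/∂n| = 400 Pa / 1.59×10⁻³ Pa/m = 251967 m ≈ 250 km

250 km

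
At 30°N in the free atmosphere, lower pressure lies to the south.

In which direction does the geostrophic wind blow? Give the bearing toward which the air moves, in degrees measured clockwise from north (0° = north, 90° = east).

The pressure-gradient force points toward the south (bearing 180°).
Geostrophic balance: in the Northern Hemisphere the Coriolis force deflects motion to the right, so the geostrophic wind blows 90° to the right of the pressure-gradient force (low pressure on the left).
Rotating 180° by 90° clockwise gives 270° — the wind blows toward the west.

270°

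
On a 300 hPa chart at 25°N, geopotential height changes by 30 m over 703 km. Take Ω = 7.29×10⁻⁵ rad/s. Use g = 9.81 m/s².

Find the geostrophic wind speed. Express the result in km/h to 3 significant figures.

24.5 km/h

Coriolis parameter at 25°N:
f = 2Ω sin φ = 2 × 7.29×10⁻⁵ × sin 25° = 6.16×10⁻⁵ s⁻¹
Height gradient: |∂Z/∂n| = 30 m / 703000 m = 4.27×10⁻⁵
On a pressure surface, geostrophic balance gives V_g = (g/f)|∂Z/∂n|:
V_g = 9.81 × 4.27×10⁻⁵ / 6.16×10⁻⁵ = 6.79 m/s
Converting: 6.79 m/s × 3.6 = 24.5 km/h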